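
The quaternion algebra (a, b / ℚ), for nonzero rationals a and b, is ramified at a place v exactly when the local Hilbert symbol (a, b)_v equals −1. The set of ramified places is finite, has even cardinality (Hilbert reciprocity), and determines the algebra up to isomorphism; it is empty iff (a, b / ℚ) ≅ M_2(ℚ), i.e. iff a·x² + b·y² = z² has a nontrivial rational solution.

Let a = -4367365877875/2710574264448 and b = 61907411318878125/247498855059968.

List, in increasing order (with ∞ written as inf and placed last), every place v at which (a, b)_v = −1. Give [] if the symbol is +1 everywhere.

[5, 7, 11, 13]

Mod squares: a ≡ -1430, b ≡ 10010. Check v ∈ {∞, 2, 3, 5, 7, 11, 13, 19, 23, 29, 37, 43}.
v=3: a=3^-4·(≡1), b=3^4·(≡2) mod 3; (1|3)=+1, (2|3)=-1; (−1)^{-4·4·1}·(+1)^4·(-1)^-4 = +1.
v=29: a=29^2·(≡13), b=29^2·(≡25) mod 29; (13|29)=+1, (25|29)=+1; (−1)^{2·2·14}·(+1)^2·(+1)^2 = +1.
v=43: a=43^0·(≡20), b=43^-2·(≡12) mod 43; (20|43)=-1, (12|43)=-1; (−1)^{0·-2·21}·(-1)^-2·(-1)^0 = +1.
v=5: a=5^3·(≡4), b=5^5·(≡2) mod 5; (4|5)=+1, (2|5)=-1; (−1)^{3·5·2}·(+1)^5·(-1)^3 = -1.
v=11: a=11^3·(≡2), b=11^3·(≡8) mod 11; (2|11)=-1, (8|11)=-1; (−1)^{3·3·5}·(-1)^3·(-1)^3 = -1.
v=13: a=13^1·(≡8), b=13^1·(≡3) mod 13; (8|13)=-1, (3|13)=+1; (−1)^{1·1·6}·(-1)^1·(+1)^1 = -1.
v=37: a=37^-2·(≡8), b=37^-2·(≡19) mod 37; (8|37)=-1, (19|37)=-1; (−1)^{-2·-2·18}·(-1)^-2·(-1)^-2 = +1.
v=2: v_2(a)=-7, v_2(b)=-9; units ≡ 5, 5 (mod 8); ε·ε+αω+βω = 0·0+-7·1+-9·1 ≡ 0  ⇒  (a,b)_2 = +1.
v=7: a=7^4·(≡6), b=7^5·(≡2) mod 7; (6|7)=-1, (2|7)=+1; (−1)^{4·5·3}·(-1)^5·(+1)^4 = -1.
v=∞: -1430 < 0 and 10010 > 0  ⇒  (a,b)_∞ = +1.
v=23: a=23^-2·(≡15), b=23^-2·(≡11) mod 23; (15|23)=-1, (11|23)=-1; (−1)^{-2·-2·11}·(-1)^-2·(-1)^-2 = +1.
v=19: a=19^-2·(≡8), b=19^-2·(≡11) mod 19; (8|19)=-1, (11|19)=+1; (−1)^{-2·-2·9}·(-1)^-2·(+1)^-2 = +1.
|Ram(-1430, 10010)| = 4, even; anisotropic at {5, 7, 11, 13}.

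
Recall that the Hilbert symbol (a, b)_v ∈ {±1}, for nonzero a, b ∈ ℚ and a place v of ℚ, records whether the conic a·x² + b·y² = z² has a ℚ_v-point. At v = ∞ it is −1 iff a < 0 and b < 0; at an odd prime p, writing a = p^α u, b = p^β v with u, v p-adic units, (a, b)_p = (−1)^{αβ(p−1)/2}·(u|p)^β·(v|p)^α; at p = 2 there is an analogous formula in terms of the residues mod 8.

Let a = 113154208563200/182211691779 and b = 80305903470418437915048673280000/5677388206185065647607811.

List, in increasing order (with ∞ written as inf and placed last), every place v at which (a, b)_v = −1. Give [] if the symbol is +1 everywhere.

(a, b) ≡ (177422, 38) mod (ℚ^×)²; places V = {2, 3, 5, 7, 13, 19, 23, 29, 31, 43, ∞}.
(a,b)_3: α=-10, u≡2; β=-22, v≡2 (mod 3); (2|3)=-1, (2|3)=-1; sign (−1)^0·-1^-22·-1^-10 = +1.
(a,b)_13: α=-2, u≡8; β=-4, v≡10 (mod 13); (8|13)=-1, (10|13)=+1; sign (−1)^0·-1^-4·+1^-2 = +1.
(a,b)_19: α=-1, u≡17; β=-3, v≡3 (mod 19); (17|19)=+1, (3|19)=-1; sign (−1)^1·+1^-3·-1^-1 = +1.
(a,b)_5: α=2, u≡2; β=4, v≡3 (mod 5); (2|5)=-1, (3|5)=-1; sign (−1)^0·-1^4·-1^2 = +1.
(a,b)_29: α=1, u≡20; β=2, v≡16 (mod 29); (20|29)=+1, (16|29)=+1; sign (−1)^0·+1^2·+1^1 = +1.
(a,b)_43: α=2, u≡13; β=4, v≡25 (mod 43); (13|43)=+1, (25|43)=+1; sign (−1)^0·+1^4·+1^2 = +1.
(a,b)_31: α=-2, u≡14; β=-4, v≡14 (mod 31); (14|31)=+1, (14|31)=+1; sign (−1)^0·+1^-4·+1^-2 = +1.
(a,b)_7: α=1, u≡6; β=4, v≡3 (mod 7); (6|7)=-1, (3|7)=-1; sign (−1)^0·-1^4·-1^1 = -1.
(a,b)_23: α=1, u≡4; β=2, v≡21 (mod 23); (4|23)=+1, (21|23)=-1; sign (−1)^0·+1^2·-1^1 = -1.
(a,b)_2: α=19, β=45; u≡7, v≡3 (mod 8); ε(u)ε(v)=1·1, αω(v)=19·1, βω(u)=45·0; sum ≡ 0  ⇒  +1.
(a,b)_∞: sgn(177422)=+, sgn(38)=+, so +1.
|Ram(177422, 38)| = 2, even; anisotropic at {7, 23}.

[7, 23]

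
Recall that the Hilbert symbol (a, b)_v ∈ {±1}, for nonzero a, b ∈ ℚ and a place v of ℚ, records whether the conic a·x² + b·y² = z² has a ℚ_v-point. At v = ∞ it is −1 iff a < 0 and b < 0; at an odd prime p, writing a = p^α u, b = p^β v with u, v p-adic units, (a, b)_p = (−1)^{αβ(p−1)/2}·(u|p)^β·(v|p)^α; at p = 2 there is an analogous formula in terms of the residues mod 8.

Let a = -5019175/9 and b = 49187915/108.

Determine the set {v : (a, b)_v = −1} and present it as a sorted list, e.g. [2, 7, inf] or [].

(a, b) ≡ (-200767, 3011505) mod (ℚ^×)²; places V = {2, 3, 5, 7, 23, 29, 43, ∞}.
(a,b)_5: α=2, u≡2; β=1, v≡1 (mod 5); (2|5)=-1, (1|5)=+1; sign (−1)^0·-1^1·+1^2 = -1.
(a,b)_29: α=1, u≡19; β=1, v≡13 (mod 29); (19|29)=-1, (13|29)=+1; sign (−1)^0·-1^1·+1^1 = -1.
(a,b)_3: α=-2, u≡2; β=-3, v≡2 (mod 3); (2|3)=-1, (2|3)=-1; sign (−1)^0·-1^-3·-1^-2 = -1.
(a,b)_23: α=1, u≡5; β=1, v≡17 (mod 23); (5|23)=-1, (17|23)=-1; sign (−1)^1·-1^1·-1^1 = -1.
(a,b)_∞: sgn(-200767)=−, sgn(3011505)=+, so +1.
(a,b)_43: α=1, u≡7; β=1, v≡38 (mod 43); (7|43)=-1, (38|43)=+1; sign (−1)^1·-1^1·+1^1 = +1.
(a,b)_2: α=0, β=-2; u≡1, v≡1 (mod 8); ε(u)ε(v)=0·0, αω(v)=0·0, βω(u)=-2·0; sum ≡ 0  ⇒  +1.
(a,b)_7: α=1, u≡3; β=3, v≡1 (mod 7); (3|7)=-1, (1|7)=+1; sign (−1)^1·-1^3·+1^1 = +1.
Ram(-200767, 3011505) = {3, 5, 23, 29}; no ℚ_3-point on the conic.

[3, 5, 23, 29]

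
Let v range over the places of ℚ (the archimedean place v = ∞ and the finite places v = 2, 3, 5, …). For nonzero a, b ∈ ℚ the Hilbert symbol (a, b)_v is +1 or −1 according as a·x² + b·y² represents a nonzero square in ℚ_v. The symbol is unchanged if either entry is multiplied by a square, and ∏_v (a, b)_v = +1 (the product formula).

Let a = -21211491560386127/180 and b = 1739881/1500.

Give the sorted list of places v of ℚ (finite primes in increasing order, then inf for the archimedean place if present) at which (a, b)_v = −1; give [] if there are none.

[3, 23]

(a, b) ≡ (-715, 49335) mod (ℚ^×)²; places V = {2, 3, 5, 7, 11, 13, 23, ∞}.
(a,b)_13: α=3, u≡12; β=1, v≡3 (mod 13); (12|13)=+1, (3|13)=+1; sign (−1)^0·+1^1·+1^3 = +1.
(a,b)_∞: sgn(-715)=−, sgn(49335)=+, so +1.
(a,b)_7: α=2, u≡3; β=0, v≡5 (mod 7); (3|7)=-1, (5|7)=-1; sign (−1)^0·-1^0·-1^2 = +1.
(a,b)_23: α=6, u≡19; β=3, v≡1 (mod 23); (19|23)=-1, (1|23)=+1; sign (−1)^0·-1^3·+1^6 = -1.
(a,b)_11: α=3, u≡1; β=1, v≡6 (mod 11); (1|11)=+1, (6|11)=-1; sign (−1)^1·+1^1·-1^3 = +1.
(a,b)_5: α=-1, u≡3; β=-3, v≡3 (mod 5); (3|5)=-1, (3|5)=-1; sign (−1)^0·-1^-3·-1^-1 = +1.
(a,b)_3: α=-2, u≡2; β=-1, v≡2 (mod 3); (2|3)=-1, (2|3)=-1; sign (−1)^0·-1^-1·-1^-2 = -1.
(a,b)_2: α=-2, β=-2; u≡5, v≡7 (mod 8); ε(u)ε(v)=0·1, αω(v)=-2·0, βω(u)=-2·1; sum ≡ 0  ⇒  +1.
Ram(-715, 49335) = {3, 23}; no ℚ_3-point on the conic.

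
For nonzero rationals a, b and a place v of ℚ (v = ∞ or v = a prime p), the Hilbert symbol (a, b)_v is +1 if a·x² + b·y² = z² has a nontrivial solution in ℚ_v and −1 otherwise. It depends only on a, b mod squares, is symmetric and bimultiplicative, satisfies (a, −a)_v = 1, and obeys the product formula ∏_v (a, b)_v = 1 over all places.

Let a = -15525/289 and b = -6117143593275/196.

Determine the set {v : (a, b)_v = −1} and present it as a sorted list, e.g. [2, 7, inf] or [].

(a, b) ≡ (-69, -70499) mod (ℚ^×)²; places V = {2, 3, 5, 7, 11, 13, 17, 23, 29, ∞}.
(a,b)_17: α=-2, u≡13; β=1, v≡2 (mod 17); (13|17)=+1, (2|17)=+1; sign (−1)^0·+1^1·+1^-2 = +1.
(a,b)_13: α=0, u≡12; β=1, v≡6 (mod 13); (12|13)=+1, (6|13)=-1; sign (−1)^0·+1^1·-1^0 = +1.
(a,b)_∞: sgn(-69)=−, sgn(-70499)=−, so -1.
(a,b)_2: α=0, β=-2; u≡3, v≡5 (mod 8); ε(u)ε(v)=1·0, αω(v)=0·1, βω(u)=-2·1; sum ≡ 0  ⇒  +1.
(a,b)_29: α=0, u≡10; β=1, v≡24 (mod 29); (10|29)=-1, (24|29)=+1; sign (−1)^0·-1^1·+1^0 = -1.
(a,b)_23: α=1, u≡10; β=2, v≡19 (mod 23); (10|23)=-1, (19|23)=-1; sign (−1)^0·-1^2·-1^1 = -1.
(a,b)_5: α=2, u≡1; β=2, v≡4 (mod 5); (1|5)=+1, (4|5)=+1; sign (−1)^0·+1^2·+1^2 = +1.
(a,b)_3: α=3, u≡1; β=8, v≡1 (mod 3); (1|3)=+1, (1|3)=+1; sign (−1)^0·+1^8·+1^3 = +1.
(a,b)_7: α=0, u≡4; β=-2, v≡5 (mod 7); (4|7)=+1, (5|7)=-1; sign (−1)^0·+1^-2·-1^0 = +1.
(a,b)_11: α=0, u≡6; β=1, v≡3 (mod 11); (6|11)=-1, (3|11)=+1; sign (−1)^0·-1^1·+1^0 = -1.
Ram(-69, -70499) = {11, 23, 29, ∞}; no ℚ_11-point on the conic.

[11, 23, 29, inf]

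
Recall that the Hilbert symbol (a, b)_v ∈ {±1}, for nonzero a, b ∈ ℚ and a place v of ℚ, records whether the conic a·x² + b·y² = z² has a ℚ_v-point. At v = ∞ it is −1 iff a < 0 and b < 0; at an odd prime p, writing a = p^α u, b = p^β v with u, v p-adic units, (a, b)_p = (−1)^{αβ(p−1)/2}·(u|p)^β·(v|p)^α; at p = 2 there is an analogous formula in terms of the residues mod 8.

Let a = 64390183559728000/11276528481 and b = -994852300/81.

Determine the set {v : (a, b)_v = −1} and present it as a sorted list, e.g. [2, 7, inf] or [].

[2, 5, 37, 43]

(a, b) ≡ (206830, -43) mod (ℚ^×)²; places V = {2, 3, 5, 13, 19, 23, 29, 37, 43, ∞}.
(a,b)_43: α=1, u≡28; β=1, v≡33 (mod 43); (28|43)=-1, (33|43)=-1; sign (−1)^1·-1^1·-1^1 = -1.
(a,b)_∞: sgn(206830)=+, sgn(-43)=−, so +1.
(a,b)_3: α=-10, u≡1; β=-4, v≡2 (mod 3); (1|3)=+1, (2|3)=-1; sign (−1)^0·+1^-4·-1^-10 = +1.
(a,b)_23: α=-2, u≡15; β=0, v≡8 (mod 23); (15|23)=-1, (8|23)=+1; sign (−1)^0·-1^0·+1^-2 = +1.
(a,b)_5: α=3, u≡4; β=2, v≡3 (mod 5); (4|5)=+1, (3|5)=-1; sign (−1)^0·+1^2·-1^3 = -1.
(a,b)_29: α=2, u≡14; β=0, v≡18 (mod 29); (14|29)=-1, (18|29)=-1; sign (−1)^0·-1^0·-1^2 = +1.
(a,b)_13: α=3, u≡11; β=2, v≡4 (mod 13); (11|13)=-1, (4|13)=+1; sign (−1)^0·-1^2·+1^3 = +1.
(a,b)_2: α=7, β=2; u≡7, v≡5 (mod 8); ε(u)ε(v)=1·0, αω(v)=7·1, βω(u)=2·0; sum ≡ 1  ⇒  -1.
(a,b)_19: α=-2, u≡3; β=0, v≡10 (mod 19); (3|19)=-1, (10|19)=-1; sign (−1)^0·-1^0·-1^-2 = +1.
(a,b)_37: α=3, u≡28; β=2, v≡13 (mod 37); (28|37)=+1, (13|37)=-1; sign (−1)^0·+1^2·-1^3 = -1.
(206830, -43 / ℚ) ramifies at {2, 5, 37, 43}: a division algebra.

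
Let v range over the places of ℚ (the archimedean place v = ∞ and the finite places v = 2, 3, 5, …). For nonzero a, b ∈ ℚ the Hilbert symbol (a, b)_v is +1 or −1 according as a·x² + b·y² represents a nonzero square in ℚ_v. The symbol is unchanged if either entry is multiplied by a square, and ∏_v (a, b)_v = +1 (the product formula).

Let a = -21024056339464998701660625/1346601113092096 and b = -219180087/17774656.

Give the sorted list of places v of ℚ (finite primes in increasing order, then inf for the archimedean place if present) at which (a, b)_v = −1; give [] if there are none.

[11, inf]

(a, b) ≡ (-33, -23) mod (ℚ^×)²; places V = {2, 3, 5, 7, 11, 17, 19, 23, 31, ∞}.
(a,b)_∞: sgn(-33)=−, sgn(-23)=−, so -1.
(a,b)_2: α=-24, β=-6; u≡7, v≡1 (mod 8); ε(u)ε(v)=1·0, αω(v)=-24·0, βω(u)=-6·0; sum ≡ 0  ⇒  +1.
(a,b)_7: α=12, u≡4; β=6, v≡5 (mod 7); (4|7)=+1, (5|7)=-1; sign (−1)^0·+1^6·-1^12 = +1.
(a,b)_11: α=1, u≡10; β=0, v≡8 (mod 11); (10|11)=-1, (8|11)=-1; sign (−1)^0·-1^0·-1^1 = -1.
(a,b)_31: α=-2, u≡27; β=-2, v≡18 (mod 31); (27|31)=-1, (18|31)=+1; sign (−1)^0·-1^-2·+1^-2 = +1.
(a,b)_5: α=4, u≡3; β=0, v≡3 (mod 5); (3|5)=-1, (3|5)=-1; sign (−1)^0·-1^0·-1^4 = +1.
(a,b)_17: α=-4, u≡13; β=-2, v≡11 (mod 17); (13|17)=+1, (11|17)=-1; sign (−1)^0·+1^-2·-1^-4 = +1.
(a,b)_23: α=4, u≡12; β=1, v≡7 (mod 23); (12|23)=+1, (7|23)=-1; sign (−1)^0·+1^1·-1^4 = +1.
(a,b)_19: α=2, u≡1; β=0, v≡14 (mod 19); (1|19)=+1, (14|19)=-1; sign (−1)^0·+1^0·-1^2 = +1.
(a,b)_3: α=7, u≡1; β=4, v≡1 (mod 3); (1|3)=+1, (1|3)=+1; sign (−1)^0·+1^4·+1^7 = +1.
|Ram(-33, -23)| = 2, even; anisotropic at {11, ∞}.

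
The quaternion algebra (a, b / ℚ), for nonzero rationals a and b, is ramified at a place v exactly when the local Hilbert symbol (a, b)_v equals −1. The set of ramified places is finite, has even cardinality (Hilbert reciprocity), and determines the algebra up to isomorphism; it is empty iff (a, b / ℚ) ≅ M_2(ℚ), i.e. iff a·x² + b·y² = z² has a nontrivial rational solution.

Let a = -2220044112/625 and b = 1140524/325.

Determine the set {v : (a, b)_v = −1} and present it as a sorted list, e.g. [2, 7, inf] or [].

[2, 13]

Mod squares: a ≡ -13, b ≡ 143. Check v ∈ {∞, 2, 3, 5, 7, 11, 13, 23}.
v=2: v_2(a)=4, v_2(b)=2; units ≡ 3, 7 (mod 8); ε·ε+αω+βω = 1·1+4·0+2·1 ≡ 1  ⇒  (a,b)_2 = -1.
v=23: a=23^0·(≡17), b=23^2·(≡21) mod 23; (17|23)=-1, (21|23)=-1; (−1)^{0·2·11}·(-1)^2·(-1)^0 = +1.
v=11: a=11^4·(≡4), b=11^1·(≡7) mod 11; (4|11)=+1, (7|11)=-1; (−1)^{4·1·5}·(+1)^1·(-1)^4 = +1.
v=3: a=3^6·(≡2), b=3^0·(≡2) mod 3; (2|3)=-1, (2|3)=-1; (−1)^{6·0·1}·(-1)^0·(-1)^6 = +1.
v=∞: -13 < 0 and 143 > 0  ⇒  (a,b)_∞ = +1.
v=13: a=13^1·(≡4), b=13^-1·(≡5) mod 13; (4|13)=+1, (5|13)=-1; (−1)^{1·-1·6}·(+1)^-1·(-1)^1 = -1.
v=5: a=5^-4·(≡3), b=5^-2·(≡3) mod 5; (3|5)=-1, (3|5)=-1; (−1)^{-4·-2·2}·(-1)^-2·(-1)^-4 = +1.
v=7: a=7^0·(≡4), b=7^2·(≡5) mod 7; (4|7)=+1, (5|7)=-1; (−1)^{0·2·3}·(+1)^2·(-1)^0 = +1.
Ram(-13, 143) = {2, 13}; no ℚ_2-point on the conic.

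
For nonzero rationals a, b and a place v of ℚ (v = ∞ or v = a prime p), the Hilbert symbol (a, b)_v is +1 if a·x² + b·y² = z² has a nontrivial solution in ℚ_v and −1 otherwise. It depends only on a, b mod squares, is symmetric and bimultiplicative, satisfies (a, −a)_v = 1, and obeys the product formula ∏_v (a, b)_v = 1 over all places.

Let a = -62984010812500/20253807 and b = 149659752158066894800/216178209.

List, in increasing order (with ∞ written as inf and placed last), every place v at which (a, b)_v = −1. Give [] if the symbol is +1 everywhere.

[7, 17, 19, 53]

Mod squares: a ≡ -5152819, b ≡ 133. Check v ∈ {∞, 2, 3, 5, 7, 13, 17, 19, 29, 37, 43, 53}.
v=43: a=43^1·(≡34), b=43^2·(≡24) mod 43; (34|43)=-1, (24|43)=+1; (−1)^{1·2·21}·(-1)^2·(+1)^1 = +1.
v=7: a=7^-3·(≡5), b=7^1·(≡6) mod 7; (5|7)=-1, (6|7)=-1; (−1)^{-3·1·3}·(-1)^1·(-1)^-3 = -1.
v=3: a=3^-10·(≡2), b=3^-2·(≡1) mod 3; (2|3)=-1, (1|3)=+1; (−1)^{-10·-2·1}·(-1)^-2·(+1)^-10 = +1.
v=∞: -5152819 < 0 and 133 > 0  ⇒  (a,b)_∞ = +1.
v=2: v_2(a)=2, v_2(b)=4; units ≡ 5, 5 (mod 8); ε·ε+αω+βω = 0·0+2·1+4·1 ≡ 0  ⇒  (a,b)_2 = +1.
v=13: a=13^0·(≡1), b=13^-4·(≡10) mod 13; (1|13)=+1, (10|13)=+1; (−1)^{0·-4·6}·(+1)^-4·(+1)^0 = +1.
v=19: a=19^1·(≡6), b=19^1·(≡1) mod 19; (6|19)=+1, (1|19)=+1; (−1)^{1·1·9}·(+1)^1·(+1)^1 = -1.
v=37: a=37^2·(≡35), b=37^4·(≡35) mod 37; (35|37)=-1, (35|37)=-1; (−1)^{2·4·18}·(-1)^4·(-1)^2 = +1.
v=53: a=53^1·(≡12), b=53^2·(≡22) mod 53; (12|53)=-1, (22|53)=-1; (−1)^{1·2·26}·(-1)^2·(-1)^1 = -1.
v=17: a=17^1·(≡11), b=17^2·(≡10) mod 17; (11|17)=-1, (10|17)=-1; (−1)^{1·2·8}·(-1)^2·(-1)^1 = -1.
v=29: a=29^0·(≡12), b=29^-2·(≡15) mod 29; (12|29)=-1, (15|29)=-1; (−1)^{0·-2·14}·(-1)^-2·(-1)^0 = +1.
v=5: a=5^6·(≡4), b=5^2·(≡3) mod 5; (4|5)=+1, (3|5)=-1; (−1)^{6·2·2}·(+1)^2·(-1)^6 = +1.
Ram(-5152819, 133) = {7, 17, 19, 53}; no ℚ_7-point on the conic.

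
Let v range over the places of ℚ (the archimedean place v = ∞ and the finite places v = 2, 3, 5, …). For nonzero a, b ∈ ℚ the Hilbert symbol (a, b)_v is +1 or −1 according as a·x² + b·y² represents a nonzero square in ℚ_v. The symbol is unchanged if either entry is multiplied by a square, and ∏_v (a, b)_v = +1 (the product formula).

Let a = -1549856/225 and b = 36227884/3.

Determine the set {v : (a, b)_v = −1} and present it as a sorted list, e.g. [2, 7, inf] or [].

[11, 17]

(a, b) ≡ (-96866, 777) mod (ℚ^×)²; places V = {2, 3, 5, 7, 11, 17, 37, ∞}.
(a,b)_2: α=5, β=2; u≡7, v≡1 (mod 8); ε(u)ε(v)=1·0, αω(v)=5·0, βω(u)=2·0; sum ≡ 0  ⇒  +1.
(a,b)_37: α=1, u≡11; β=1, v≡25 (mod 37); (11|37)=+1, (25|37)=+1; sign (−1)^0·+1^1·+1^1 = +1.
(a,b)_11: α=1, u≡5; β=2, v≡2 (mod 11); (5|11)=+1, (2|11)=-1; sign (−1)^0·+1^2·-1^1 = -1.
(a,b)_∞: sgn(-96866)=−, sgn(777)=+, so +1.
(a,b)_7: α=1, u≡2; β=1, v≡6 (mod 7); (2|7)=+1, (6|7)=-1; sign (−1)^1·+1^1·-1^1 = +1.
(a,b)_5: α=-2, u≡1; β=0, v≡3 (mod 5); (1|5)=+1, (3|5)=-1; sign (−1)^0·+1^0·-1^-2 = +1.
(a,b)_17: α=1, u≡5; β=2, v≡5 (mod 17); (5|17)=-1, (5|17)=-1; sign (−1)^0·-1^2·-1^1 = -1.
(a,b)_3: α=-2, u≡1; β=-1, v≡1 (mod 3); (1|3)=+1, (1|3)=+1; sign (−1)^0·+1^-1·+1^-2 = +1.
Ram(-96866, 777) = {11, 17}; no ℚ_11-point on the conic.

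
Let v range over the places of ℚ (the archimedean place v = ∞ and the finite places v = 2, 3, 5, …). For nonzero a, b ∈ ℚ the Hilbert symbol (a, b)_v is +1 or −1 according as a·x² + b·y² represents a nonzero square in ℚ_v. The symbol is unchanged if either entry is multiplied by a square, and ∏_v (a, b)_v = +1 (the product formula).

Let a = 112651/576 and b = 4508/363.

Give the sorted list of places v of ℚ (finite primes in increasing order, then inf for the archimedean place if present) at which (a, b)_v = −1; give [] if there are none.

[19, 23]

(a, b) ≡ (19, 69) mod (ℚ^×)²; places V = {2, 3, 7, 11, 19, 23, ∞}.
(a,b)_19: α=1, u≡16; β=0, v≡12 (mod 19); (16|19)=+1, (12|19)=-1; sign (−1)^0·+1^0·-1^1 = -1.
(a,b)_3: α=-2, u≡1; β=-1, v≡2 (mod 3); (1|3)=+1, (2|3)=-1; sign (−1)^0·+1^-1·-1^-2 = +1.
(a,b)_2: α=-6, β=2; u≡3, v≡5 (mod 8); ε(u)ε(v)=1·0, αω(v)=-6·1, βω(u)=2·1; sum ≡ 0  ⇒  +1.
(a,b)_∞: sgn(19)=+, sgn(69)=+, so +1.
(a,b)_11: α=2, u≡10; β=-2, v≡3 (mod 11); (10|11)=-1, (3|11)=+1; sign (−1)^0·-1^-2·+1^2 = +1.
(a,b)_7: α=2, u≡5; β=2, v≡6 (mod 7); (5|7)=-1, (6|7)=-1; sign (−1)^0·-1^2·-1^2 = +1.
(a,b)_23: α=0, u≡20; β=1, v≡16 (mod 23); (20|23)=-1, (16|23)=+1; sign (−1)^0·-1^1·+1^0 = -1.
Ram(19, 69) = {19, 23}; no ℚ_19-point on the conic.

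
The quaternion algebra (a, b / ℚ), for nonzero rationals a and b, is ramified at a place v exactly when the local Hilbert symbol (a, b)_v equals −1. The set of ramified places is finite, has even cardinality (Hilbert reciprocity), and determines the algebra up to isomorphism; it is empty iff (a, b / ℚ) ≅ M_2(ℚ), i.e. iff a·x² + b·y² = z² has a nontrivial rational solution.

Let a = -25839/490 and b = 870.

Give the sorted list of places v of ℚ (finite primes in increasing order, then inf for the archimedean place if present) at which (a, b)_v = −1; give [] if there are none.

[3, 5]

(a, b) ≡ (-3190, 870) mod (ℚ^×)²; places V = {2, 3, 5, 7, 11, 29, ∞}.
(a,b)_2: α=-1, β=1; u≡5, v≡3 (mod 8); ε(u)ε(v)=0·1, αω(v)=-1·1, βω(u)=1·1; sum ≡ 0  ⇒  +1.
(a,b)_7: α=-2, u≡4; β=0, v≡2 (mod 7); (4|7)=+1, (2|7)=+1; sign (−1)^0·+1^0·+1^-2 = +1.
(a,b)_3: α=4, u≡2; β=1, v≡2 (mod 3); (2|3)=-1, (2|3)=-1; sign (−1)^0·-1^1·-1^4 = -1.
(a,b)_5: α=-1, u≡2; β=1, v≡4 (mod 5); (2|5)=-1, (4|5)=+1; sign (−1)^0·-1^1·+1^-1 = -1.
(a,b)_∞: sgn(-3190)=−, sgn(870)=+, so +1.
(a,b)_29: α=1, u≡7; β=1, v≡1 (mod 29); (7|29)=+1, (1|29)=+1; sign (−1)^0·+1^1·+1^1 = +1.
(a,b)_11: α=1, u≡10; β=0, v≡1 (mod 11); (10|11)=-1, (1|11)=+1; sign (−1)^0·-1^0·+1^1 = +1.
(-3190, 870 / ℚ) ramifies at {3, 5}: a division algebra.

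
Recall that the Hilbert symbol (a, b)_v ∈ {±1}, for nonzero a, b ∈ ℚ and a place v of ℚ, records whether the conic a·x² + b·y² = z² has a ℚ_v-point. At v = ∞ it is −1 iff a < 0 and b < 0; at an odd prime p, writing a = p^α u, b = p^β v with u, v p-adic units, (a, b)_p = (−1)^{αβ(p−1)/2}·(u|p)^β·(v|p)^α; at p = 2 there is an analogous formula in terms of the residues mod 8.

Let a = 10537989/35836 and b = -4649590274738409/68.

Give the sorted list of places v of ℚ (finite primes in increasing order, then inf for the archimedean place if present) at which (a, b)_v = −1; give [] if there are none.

(a, b) ≡ (136059, -1708993) mod (ℚ^×)²; places V = {2, 3, 7, 11, 13, 17, 19, 31, 37, ∞}.
(a,b)_17: α=-2, u≡16; β=-1, v≡13 (mod 17); (16|17)=+1, (13|17)=+1; sign (−1)^0·+1^-1·+1^-2 = +1.
(a,b)_19: α=1, u≡1; β=3, v≡2 (mod 19); (1|19)=+1, (2|19)=-1; sign (−1)^1·+1^3·-1^1 = +1.
(a,b)_37: α=0, u≡25; β=1, v≡6 (mod 37); (25|37)=+1, (6|37)=-1; sign (−1)^0·+1^1·-1^0 = +1.
(a,b)_11: α=1, u≡1; β=3, v≡5 (mod 11); (1|11)=+1, (5|11)=+1; sign (−1)^1·+1^3·+1^1 = -1.
(a,b)_7: α=5, u≡6; β=6, v≡2 (mod 7); (6|7)=-1, (2|7)=+1; sign (−1)^0·-1^6·+1^5 = +1.
(a,b)_∞: sgn(136059)=+, sgn(-1708993)=−, so +1.
(a,b)_3: α=1, u≡2; β=2, v≡2 (mod 3); (2|3)=-1, (2|3)=-1; sign (−1)^0·-1^2·-1^1 = -1.
(a,b)_13: α=0, u≡9; β=1, v≡7 (mod 13); (9|13)=+1, (7|13)=-1; sign (−1)^0·+1^1·-1^0 = +1.
(a,b)_2: α=-2, β=-2; u≡3, v≡7 (mod 8); ε(u)ε(v)=1·1, αω(v)=-2·0, βω(u)=-2·1; sum ≡ 1  ⇒  -1.
(a,b)_31: α=-1, u≡28; β=0, v≡17 (mod 31); (28|31)=+1, (17|31)=-1; sign (−1)^0·+1^0·-1^-1 = -1.
|Ram(136059, -1708993)| = 4, even; anisotropic at {2, 3, 11, 31}.

[2, 3, 11, 31]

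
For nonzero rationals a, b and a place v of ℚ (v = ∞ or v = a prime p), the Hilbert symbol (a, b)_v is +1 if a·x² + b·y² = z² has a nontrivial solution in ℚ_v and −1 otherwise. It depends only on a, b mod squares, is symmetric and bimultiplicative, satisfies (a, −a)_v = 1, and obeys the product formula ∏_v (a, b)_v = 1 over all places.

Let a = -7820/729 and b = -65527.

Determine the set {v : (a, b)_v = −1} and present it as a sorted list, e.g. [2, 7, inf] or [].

[5, 7, 37, inf]

(a, b) ≡ (-1955, -65527) mod (ℚ^×)²; places V = {2, 3, 5, 7, 11, 17, 23, 37, ∞}.
(a,b)_7: α=0, u≡6; β=1, v≡5 (mod 7); (6|7)=-1, (5|7)=-1; sign (−1)^0·-1^1·-1^0 = -1.
(a,b)_2: α=2, β=0; u≡5, v≡1 (mod 8); ε(u)ε(v)=0·0, αω(v)=2·0, βω(u)=0·1; sum ≡ 0  ⇒  +1.
(a,b)_37: α=0, u≡18; β=1, v≡5 (mod 37); (18|37)=-1, (5|37)=-1; sign (−1)^0·-1^1·-1^0 = -1.
(a,b)_17: α=1, u≡9; β=0, v≡8 (mod 17); (9|17)=+1, (8|17)=+1; sign (−1)^0·+1^0·+1^1 = +1.
(a,b)_11: α=0, u≡4; β=1, v≡5 (mod 11); (4|11)=+1, (5|11)=+1; sign (−1)^0·+1^1·+1^0 = +1.
(a,b)_23: α=1, u≡19; β=1, v≡3 (mod 23); (19|23)=-1, (3|23)=+1; sign (−1)^1·-1^1·+1^1 = +1.
(a,b)_5: α=1, u≡4; β=0, v≡3 (mod 5); (4|5)=+1, (3|5)=-1; sign (−1)^0·+1^0·-1^1 = -1.
(a,b)_3: α=-6, u≡1; β=0, v≡2 (mod 3); (1|3)=+1, (2|3)=-1; sign (−1)^0·+1^0·-1^-6 = +1.
(a,b)_∞: sgn(-1955)=−, sgn(-65527)=−, so -1.
|Ram(-1955, -65527)| = 4, even; anisotropic at {5, 7, 37, ∞}.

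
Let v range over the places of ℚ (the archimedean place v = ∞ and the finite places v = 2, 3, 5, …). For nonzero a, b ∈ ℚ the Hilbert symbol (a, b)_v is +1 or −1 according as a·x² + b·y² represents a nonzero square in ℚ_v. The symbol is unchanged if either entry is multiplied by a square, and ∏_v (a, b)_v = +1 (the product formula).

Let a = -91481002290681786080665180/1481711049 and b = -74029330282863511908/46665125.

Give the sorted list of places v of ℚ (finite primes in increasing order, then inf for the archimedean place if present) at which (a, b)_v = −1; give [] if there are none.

(a, b) ≡ (-192105295, -167485) mod (ℚ^×)²; places V = {2, 3, 5, 7, 11, 13, 19, 23, 29, 31, 37, 41, 43, 47, ∞}.
(a,b)_19: α=1, u≡1; β=1, v≡4 (mod 19); (1|19)=+1, (4|19)=+1; sign (−1)^1·+1^1·+1^1 = -1.
(a,b)_31: α=3, u≡17; β=2, v≡10 (mod 31); (17|31)=-1, (10|31)=+1; sign (−1)^0·-1^2·+1^3 = +1.
(a,b)_∞: sgn(-192105295)=−, sgn(-167485)=−, so -1.
(a,b)_23: α=2, u≡22; β=2, v≡6 (mod 23); (22|23)=-1, (6|23)=+1; sign (−1)^0·-1^2·+1^2 = +1.
(a,b)_13: α=-2, u≡2; β=-2, v≡5 (mod 13); (2|13)=-1, (5|13)=-1; sign (−1)^0·-1^-2·-1^-2 = +1.
(a,b)_11: α=2, u≡4; β=2, v≡3 (mod 11); (4|11)=+1, (3|11)=+1; sign (−1)^0·+1^2·+1^2 = +1.
(a,b)_29: α=2, u≡11; β=0, v≡8 (mod 29); (11|29)=-1, (8|29)=-1; sign (−1)^0·-1^0·-1^2 = +1.
(a,b)_43: α=1, u≡14; β=1, v≡7 (mod 43); (14|43)=+1, (7|43)=-1; sign (−1)^1·+1^1·-1^1 = +1.
(a,b)_41: α=3, u≡7; β=1, v≡3 (mod 41); (7|41)=-1, (3|41)=-1; sign (−1)^0·-1^1·-1^3 = +1.
(a,b)_3: α=-4, u≡2; β=8, v≡2 (mod 3); (2|3)=-1, (2|3)=-1; sign (−1)^0·-1^8·-1^-4 = +1.
(a,b)_5: α=1, u≡1; β=-3, v≡2 (mod 5); (1|5)=+1, (2|5)=-1; sign (−1)^0·+1^-3·-1^1 = -1.
(a,b)_7: α=-2, u≡6; β=0, v≡4 (mod 7); (6|7)=-1, (4|7)=+1; sign (−1)^0·-1^0·+1^-2 = +1.
(a,b)_2: α=2, β=2; u≡1, v≡3 (mod 8); ε(u)ε(v)=0·1, αω(v)=2·1, βω(u)=2·0; sum ≡ 0  ⇒  +1.
(a,b)_37: α=3, u≡7; β=2, v≡31 (mod 37); (7|37)=+1, (31|37)=-1; sign (−1)^0·+1^2·-1^3 = -1.
(a,b)_47: α=-2, u≡37; β=-2, v≡43 (mod 47); (37|47)=+1, (43|47)=-1; sign (−1)^0·+1^-2·-1^-2 = +1.
Ram(-192105295, -167485) = {5, 19, 37, ∞}; no ℚ_5-point on the conic.

[5, 19, 37, inf]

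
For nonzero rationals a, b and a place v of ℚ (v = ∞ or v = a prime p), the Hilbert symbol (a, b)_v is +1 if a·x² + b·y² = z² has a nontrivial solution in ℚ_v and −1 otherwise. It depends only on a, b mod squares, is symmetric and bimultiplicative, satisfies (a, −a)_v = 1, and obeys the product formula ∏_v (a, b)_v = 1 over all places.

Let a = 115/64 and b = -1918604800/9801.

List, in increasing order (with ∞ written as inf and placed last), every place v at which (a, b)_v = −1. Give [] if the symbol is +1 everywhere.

(a, b) ≡ (115, -6118) mod (ℚ^×)²; places V = {2, 3, 5, 7, 11, 19, 23, ∞}.
(a,b)_2: α=-6, β=9; u≡3, v≡5 (mod 8); ε(u)ε(v)=1·0, αω(v)=-6·1, βω(u)=9·1; sum ≡ 1  ⇒  -1.
(a,b)_3: α=0, u≡1; β=-4, v≡2 (mod 3); (1|3)=+1, (2|3)=-1; sign (−1)^0·+1^-4·-1^0 = +1.
(a,b)_7: α=0, u≡3; β=3, v≡2 (mod 7); (3|7)=-1, (2|7)=+1; sign (−1)^0·-1^3·+1^0 = -1.
(a,b)_11: α=0, u≡3; β=-2, v≡5 (mod 11); (3|11)=+1, (5|11)=+1; sign (−1)^0·+1^-2·+1^0 = +1.
(a,b)_∞: sgn(115)=+, sgn(-6118)=−, so +1.
(a,b)_19: α=0, u≡11; β=1, v≡11 (mod 19); (11|19)=+1, (11|19)=+1; sign (−1)^0·+1^1·+1^0 = +1.
(a,b)_23: α=1, u≡22; β=1, v≡14 (mod 23); (22|23)=-1, (14|23)=-1; sign (−1)^1·-1^1·-1^1 = -1.
(a,b)_5: α=1, u≡2; β=2, v≡3 (mod 5); (2|5)=-1, (3|5)=-1; sign (−1)^0·-1^2·-1^1 = -1.
Ram(115, -6118) = {2, 5, 7, 23}; no ℚ_2-point on the conic.

[2, 5, 7, 23]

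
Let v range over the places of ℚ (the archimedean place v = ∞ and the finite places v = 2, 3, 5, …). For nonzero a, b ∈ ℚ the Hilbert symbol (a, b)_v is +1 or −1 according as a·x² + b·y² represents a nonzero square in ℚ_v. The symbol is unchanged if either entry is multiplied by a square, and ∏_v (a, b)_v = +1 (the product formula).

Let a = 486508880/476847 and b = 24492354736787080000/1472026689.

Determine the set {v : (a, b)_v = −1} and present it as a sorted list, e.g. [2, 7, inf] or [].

Mod squares: a ≡ 115115, b ≡ 253. Check v ∈ {∞, 2, 3, 5, 7, 11, 13, 23, 29, 43}.
v=13: a=13^1·(≡7), b=13^2·(≡7) mod 13; (7|13)=-1, (7|13)=-1; (−1)^{1·2·6}·(-1)^2·(-1)^1 = -1.
v=3: a=3^-4·(≡2), b=3^-6·(≡1) mod 3; (2|3)=-1, (1|3)=+1; (−1)^{-4·-6·1}·(-1)^-6·(+1)^-4 = +1.
v=5: a=5^1·(≡3), b=5^4·(≡2) mod 5; (3|5)=-1, (2|5)=-1; (−1)^{1·4·2}·(-1)^4·(-1)^1 = -1.
v=11: a=11^1·(≡9), b=11^5·(≡5) mod 11; (9|11)=+1, (5|11)=+1; (−1)^{1·5·5}·(+1)^5·(+1)^1 = -1.
v=29: a=29^-2·(≡15), b=29^-2·(≡18) mod 29; (15|29)=-1, (18|29)=-1; (−1)^{-2·-2·14}·(-1)^-2·(-1)^-2 = +1.
v=7: a=7^-1·(≡1), b=7^-4·(≡4) mod 7; (1|7)=+1, (4|7)=+1; (−1)^{-1·-4·3}·(+1)^-4·(+1)^-1 = +1.
v=23: a=23^1·(≡22), b=23^3·(≡5) mod 23; (22|23)=-1, (5|23)=-1; (−1)^{1·3·11}·(-1)^3·(-1)^1 = -1.
v=2: v_2(a)=4, v_2(b)=6; units ≡ 3, 5 (mod 8); ε·ε+αω+βω = 1·0+4·1+6·1 ≡ 0  ⇒  (a,b)_2 = +1.
v=∞: 115115 > 0 and 253 > 0  ⇒  (a,b)_∞ = +1.
v=43: a=43^2·(≡41), b=43^2·(≡9) mod 43; (41|43)=+1, (9|43)=+1; (−1)^{2·2·21}·(+1)^2·(+1)^2 = +1.
(115115, 253 / ℚ) ramifies at {5, 11, 13, 23}: a division algebra.

[5, 11, 13, 23]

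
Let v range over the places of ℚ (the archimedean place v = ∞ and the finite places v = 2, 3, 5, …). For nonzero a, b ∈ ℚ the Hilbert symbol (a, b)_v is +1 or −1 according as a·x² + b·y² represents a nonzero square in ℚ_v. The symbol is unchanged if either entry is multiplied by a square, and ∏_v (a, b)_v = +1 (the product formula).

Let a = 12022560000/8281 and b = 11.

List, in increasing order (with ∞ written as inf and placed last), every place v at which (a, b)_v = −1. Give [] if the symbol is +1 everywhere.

[3, 23]

Mod squares: a ≡ 69, b ≡ 11. Check v ∈ {∞, 2, 3, 5, 7, 11, 13, 23}.
v=13: a=13^-2·(≡10), b=13^0·(≡11) mod 13; (10|13)=+1, (11|13)=-1; (−1)^{-2·0·6}·(+1)^0·(-1)^-2 = +1.
v=2: v_2(a)=8, v_2(b)=0; units ≡ 5, 3 (mod 8); ε·ε+αω+βω = 0·1+8·1+0·1 ≡ 0  ⇒  (a,b)_2 = +1.
v=7: a=7^-2·(≡3), b=7^0·(≡4) mod 7; (3|7)=-1, (4|7)=+1; (−1)^{-2·0·3}·(-1)^0·(+1)^-2 = +1.
v=∞: 69 > 0 and 11 > 0  ⇒  (a,b)_∞ = +1.
v=23: a=23^1·(≡12), b=23^0·(≡11) mod 23; (12|23)=+1, (11|23)=-1; (−1)^{1·0·11}·(+1)^0·(-1)^1 = -1.
v=5: a=5^4·(≡1), b=5^0·(≡1) mod 5; (1|5)=+1, (1|5)=+1; (−1)^{4·0·2}·(+1)^0·(+1)^4 = +1.
v=11: a=11^2·(≡4), b=11^1·(≡1) mod 11; (4|11)=+1, (1|11)=+1; (−1)^{2·1·5}·(+1)^1·(+1)^2 = +1.
v=3: a=3^3·(≡2), b=3^0·(≡2) mod 3; (2|3)=-1, (2|3)=-1; (−1)^{3·0·1}·(-1)^0·(-1)^3 = -1.
|Ram(69, 11)| = 2, even; anisotropic at {3, 23}.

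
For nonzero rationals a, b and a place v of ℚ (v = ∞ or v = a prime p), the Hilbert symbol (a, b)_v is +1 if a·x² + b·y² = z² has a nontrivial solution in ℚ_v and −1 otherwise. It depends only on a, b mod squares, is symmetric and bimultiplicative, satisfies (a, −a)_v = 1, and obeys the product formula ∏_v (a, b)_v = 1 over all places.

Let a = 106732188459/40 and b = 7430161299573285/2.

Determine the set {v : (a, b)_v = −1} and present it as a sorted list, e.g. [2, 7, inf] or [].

[2, 5, 7, 17]

(a, b) ≡ (510, 2730) mod (ℚ^×)²; places V = {2, 3, 5, 7, 13, 17, 23, ∞}.
(a,b)_2: α=-3, β=-1; u≡7, v≡5 (mod 8); ε(u)ε(v)=1·0, αω(v)=-3·1, βω(u)=-1·0; sum ≡ 1  ⇒  -1.
(a,b)_13: α=2, u≡10; β=3, v≡8 (mod 13); (10|13)=+1, (8|13)=-1; sign (−1)^0·+1^3·-1^2 = +1.
(a,b)_∞: sgn(510)=+, sgn(2730)=+, so +1.
(a,b)_23: α=2, u≡18; β=2, v≡2 (mod 23); (18|23)=+1, (2|23)=+1; sign (−1)^0·+1^2·+1^2 = +1.
(a,b)_3: α=5, u≡2; β=7, v≡1 (mod 3); (2|3)=-1, (1|3)=+1; sign (−1)^1·-1^7·+1^5 = +1.
(a,b)_17: α=3, u≡4; β=4, v≡10 (mod 17); (4|17)=+1, (10|17)=-1; sign (−1)^0·+1^4·-1^3 = -1.
(a,b)_7: α=0, u≡3; β=1, v≡6 (mod 7); (3|7)=-1, (6|7)=-1; sign (−1)^0·-1^1·-1^0 = -1.
(a,b)_5: α=-1, u≡3; β=1, v≡1 (mod 5); (3|5)=-1, (1|5)=+1; sign (−1)^0·-1^1·+1^-1 = -1.
(510, 2730 / ℚ) ramifies at {2, 5, 7, 17}: a division algebra.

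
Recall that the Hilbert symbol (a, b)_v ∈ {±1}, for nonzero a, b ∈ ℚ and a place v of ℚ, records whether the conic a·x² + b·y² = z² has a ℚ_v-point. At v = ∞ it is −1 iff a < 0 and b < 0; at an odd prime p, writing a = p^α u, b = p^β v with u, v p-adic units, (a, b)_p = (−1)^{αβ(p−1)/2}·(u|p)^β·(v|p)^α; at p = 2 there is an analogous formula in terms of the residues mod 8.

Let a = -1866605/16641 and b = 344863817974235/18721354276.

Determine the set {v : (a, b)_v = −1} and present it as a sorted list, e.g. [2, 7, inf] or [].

[2, 5]

Mod squares: a ≡ -5, b ≡ 35. Check v ∈ {∞, 2, 3, 5, 7, 13, 29, 37, 43, 47}.
v=29: a=29^0·(≡4), b=29^2·(≡9) mod 29; (4|29)=+1, (9|29)=+1; (−1)^{0·2·14}·(+1)^2·(+1)^0 = +1.
v=43: a=43^-2·(≡41), b=43^-4·(≡10) mod 43; (41|43)=+1, (10|43)=+1; (−1)^{-2·-4·21}·(+1)^-4·(+1)^-2 = +1.
v=∞: -5 < 0 and 35 > 0  ⇒  (a,b)_∞ = +1.
v=2: v_2(a)=0, v_2(b)=-2; units ≡ 3, 3 (mod 8); ε·ε+αω+βω = 1·1+0·1+-2·1 ≡ 1  ⇒  (a,b)_2 = -1.
v=47: a=47^2·(≡16), b=47^4·(≡43) mod 47; (16|47)=+1, (43|47)=-1; (−1)^{2·4·23}·(+1)^4·(-1)^2 = +1.
v=7: a=7^0·(≡4), b=7^5·(≡5) mod 7; (4|7)=+1, (5|7)=-1; (−1)^{0·5·3}·(+1)^5·(-1)^0 = +1.
v=3: a=3^-2·(≡1), b=3^0·(≡2) mod 3; (1|3)=+1, (2|3)=-1; (−1)^{-2·0·1}·(+1)^0·(-1)^-2 = +1.
v=5: a=5^1·(≡4), b=5^1·(≡2) mod 5; (4|5)=+1, (2|5)=-1; (−1)^{1·1·2}·(+1)^1·(-1)^1 = -1.
v=37: a=37^0·(≡32), b=37^-2·(≡22) mod 37; (32|37)=-1, (22|37)=-1; (−1)^{0·-2·18}·(-1)^-2·(-1)^0 = +1.
v=13: a=13^2·(≡5), b=13^0·(≡1) mod 13; (5|13)=-1, (1|13)=+1; (−1)^{2·0·6}·(-1)^0·(+1)^2 = +1.
(-5, 35 / ℚ) ramifies at {2, 5}: a division algebra.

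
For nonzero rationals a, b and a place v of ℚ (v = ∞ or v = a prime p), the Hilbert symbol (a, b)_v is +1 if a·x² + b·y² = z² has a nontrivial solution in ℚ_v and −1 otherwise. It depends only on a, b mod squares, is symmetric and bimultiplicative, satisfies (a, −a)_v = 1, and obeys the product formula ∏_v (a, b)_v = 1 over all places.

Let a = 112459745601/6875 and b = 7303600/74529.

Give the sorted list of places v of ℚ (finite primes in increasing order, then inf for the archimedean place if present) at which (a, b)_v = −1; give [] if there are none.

Mod squares: a ≡ 10659, b ≡ 19. Check v ∈ {∞, 2, 3, 5, 7, 11, 13, 17, 19, 31}.
v=31: a=31^0·(≡13), b=31^2·(≡1) mod 31; (13|31)=-1, (1|31)=+1; (−1)^{0·2·15}·(-1)^2·(+1)^0 = +1.
v=∞: 10659 > 0 and 19 > 0  ⇒  (a,b)_∞ = +1.
v=11: a=11^-1·(≡3), b=11^0·(≡10) mod 11; (3|11)=+1, (10|11)=-1; (−1)^{-1·0·5}·(+1)^0·(-1)^-1 = -1.
v=13: a=13^0·(≡9), b=13^-2·(≡8) mod 13; (9|13)=+1, (8|13)=-1; (−1)^{0·-2·6}·(+1)^-2·(-1)^0 = +1.
v=3: a=3^9·(≡1), b=3^-2·(≡1) mod 3; (1|3)=+1, (1|3)=+1; (−1)^{9·-2·1}·(+1)^-2·(+1)^9 = +1.
v=2: v_2(a)=0, v_2(b)=4; units ≡ 3, 3 (mod 8); ε·ε+αω+βω = 1·1+0·1+4·1 ≡ 1  ⇒  (a,b)_2 = -1.
v=17: a=17^1·(≡2), b=17^0·(≡9) mod 17; (2|17)=+1, (9|17)=+1; (−1)^{1·0·8}·(+1)^0·(+1)^1 = +1.
v=5: a=5^-4·(≡1), b=5^2·(≡1) mod 5; (1|5)=+1, (1|5)=+1; (−1)^{-4·2·2}·(+1)^2·(+1)^-4 = +1.
v=7: a=7^2·(≡3), b=7^-2·(≡5) mod 7; (3|7)=-1, (5|7)=-1; (−1)^{2·-2·3}·(-1)^-2·(-1)^2 = +1.
v=19: a=19^3·(≡18), b=19^1·(≡1) mod 19; (18|19)=-1, (1|19)=+1; (−1)^{3·1·9}·(-1)^1·(+1)^3 = +1.
|Ram(10659, 19)| = 2, even; anisotropic at {2, 11}.

[2, 11]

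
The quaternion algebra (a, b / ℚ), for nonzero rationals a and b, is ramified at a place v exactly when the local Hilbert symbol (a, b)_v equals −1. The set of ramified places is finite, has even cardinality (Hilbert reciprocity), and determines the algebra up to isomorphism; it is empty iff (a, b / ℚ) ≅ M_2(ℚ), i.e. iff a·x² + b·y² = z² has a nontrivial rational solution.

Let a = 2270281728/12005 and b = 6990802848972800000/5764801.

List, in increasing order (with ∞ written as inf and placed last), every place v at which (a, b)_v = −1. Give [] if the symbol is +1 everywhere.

[3, 5, 13, 17]

Mod squares: a ≡ 692835, b ≡ 5. Check v ∈ {∞, 2, 3, 5, 7, 11, 13, 17, 19}.
v=3: a=3^1·(≡2), b=3^0·(≡2) mod 3; (2|3)=-1, (2|3)=-1; (−1)^{1·0·1}·(-1)^0·(-1)^1 = -1.
v=11: a=11^1·(≡8), b=11^2·(≡1) mod 11; (8|11)=-1, (1|11)=+1; (−1)^{1·2·5}·(-1)^2·(+1)^1 = +1.
v=2: v_2(a)=14, v_2(b)=20; units ≡ 3, 5 (mod 8); ε·ε+αω+βω = 1·0+14·1+20·1 ≡ 0  ⇒  (a,b)_2 = +1.
v=19: a=19^1·(≡6), b=19^2·(≡5) mod 19; (6|19)=+1, (5|19)=+1; (−1)^{1·2·9}·(+1)^2·(+1)^1 = +1.
v=17: a=17^1·(≡12), b=17^2·(≡7) mod 17; (12|17)=-1, (7|17)=-1; (−1)^{1·2·8}·(-1)^2·(-1)^1 = -1.
v=7: a=7^-4·(≡3), b=7^-8·(≡3) mod 7; (3|7)=-1, (3|7)=-1; (−1)^{-4·-8·3}·(-1)^-8·(-1)^-4 = +1.
v=∞: 692835 > 0 and 5 > 0  ⇒  (a,b)_∞ = +1.
v=5: a=5^-1·(≡3), b=5^5·(≡1) mod 5; (3|5)=-1, (1|5)=+1; (−1)^{-1·5·2}·(-1)^5·(+1)^-1 = -1.
v=13: a=13^1·(≡8), b=13^2·(≡6) mod 13; (8|13)=-1, (6|13)=-1; (−1)^{1·2·6}·(-1)^2·(-1)^1 = -1.
|Ram(692835, 5)| = 4, even; anisotropic at {3, 5, 13, 17}.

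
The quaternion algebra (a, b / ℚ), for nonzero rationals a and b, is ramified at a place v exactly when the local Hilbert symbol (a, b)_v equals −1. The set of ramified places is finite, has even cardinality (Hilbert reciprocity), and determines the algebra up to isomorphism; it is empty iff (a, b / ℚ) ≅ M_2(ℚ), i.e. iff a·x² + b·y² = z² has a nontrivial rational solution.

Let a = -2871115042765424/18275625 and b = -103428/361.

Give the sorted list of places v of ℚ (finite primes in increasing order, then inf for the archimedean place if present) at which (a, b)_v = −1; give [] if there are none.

(a, b) ≡ (-128639, -17) mod (ℚ^×)²; places V = {2, 3, 5, 7, 13, 17, 19, 23, 47, ∞}.
(a,b)_5: α=-4, u≡1; β=0, v≡2 (mod 5); (1|5)=+1, (2|5)=-1; sign (−1)^0·+1^0·-1^-4 = +1.
(a,b)_47: α=1, u≡16; β=0, v≡5 (mod 47); (16|47)=+1, (5|47)=-1; sign (−1)^0·+1^0·-1^1 = -1.
(a,b)_3: α=-4, u≡1; β=2, v≡1 (mod 3); (1|3)=+1, (1|3)=+1; sign (−1)^0·+1^2·+1^-4 = +1.
(a,b)_19: α=-2, u≡18; β=-2, v≡8 (mod 19); (18|19)=-1, (8|19)=-1; sign (−1)^0·-1^-2·-1^-2 = +1.
(a,b)_23: α=1, u≡5; β=0, v≡16 (mod 23); (5|23)=-1, (16|23)=+1; sign (−1)^0·-1^0·+1^1 = +1.
(a,b)_∞: sgn(-128639)=−, sgn(-17)=−, so -1.
(a,b)_13: α=6, u≡4; β=2, v≡9 (mod 13); (4|13)=+1, (9|13)=+1; sign (−1)^0·+1^2·+1^6 = +1.
(a,b)_2: α=4, β=2; u≡1, v≡7 (mod 8); ε(u)ε(v)=0·1, αω(v)=4·0, βω(u)=2·0; sum ≡ 0  ⇒  +1.
(a,b)_17: α=3, u≡9; β=1, v≡9 (mod 17); (9|17)=+1, (9|17)=+1; sign (−1)^0·+1^1·+1^3 = +1.
(a,b)_7: α=1, u≡5; β=0, v≡1 (mod 7); (5|7)=-1, (1|7)=+1; sign (−1)^0·-1^0·+1^1 = +1.
Ram(-128639, -17) = {47, ∞}; no ℚ_47-point on the conic.

[47, inf]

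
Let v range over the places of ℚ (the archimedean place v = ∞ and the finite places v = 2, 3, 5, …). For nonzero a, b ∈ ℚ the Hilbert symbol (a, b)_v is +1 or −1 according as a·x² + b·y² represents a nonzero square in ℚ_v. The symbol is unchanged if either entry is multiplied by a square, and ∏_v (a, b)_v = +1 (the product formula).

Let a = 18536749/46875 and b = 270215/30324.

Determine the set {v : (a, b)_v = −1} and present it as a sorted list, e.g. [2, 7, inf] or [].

Mod squares: a ≡ 3927, b ≡ 19635. Check v ∈ {∞, 2, 3, 5, 7, 11, 17, 19}.
v=11: a=11^1·(≡9), b=11^1·(≡3) mod 11; (9|11)=+1, (3|11)=+1; (−1)^{1·1·5}·(+1)^1·(+1)^1 = -1.
v=7: a=7^3·(≡1), b=7^-1·(≡6) mod 7; (1|7)=+1, (6|7)=-1; (−1)^{3·-1·3}·(+1)^-1·(-1)^3 = +1.
v=3: a=3^-1·(≡1), b=3^-1·(≡2) mod 3; (1|3)=+1, (2|3)=-1; (−1)^{-1·-1·1}·(+1)^-1·(-1)^-1 = +1.
v=17: a=17^3·(≡14), b=17^3·(≡16) mod 17; (14|17)=-1, (16|17)=+1; (−1)^{3·3·8}·(-1)^3·(+1)^3 = -1.
v=5: a=5^-6·(≡3), b=5^1·(≡2) mod 5; (3|5)=-1, (2|5)=-1; (−1)^{-6·1·2}·(-1)^1·(-1)^-6 = -1.
v=19: a=19^0·(≡13), b=19^-2·(≡2) mod 19; (13|19)=-1, (2|19)=-1; (−1)^{0·-2·9}·(-1)^-2·(-1)^0 = +1.
v=∞: 3927 > 0 and 19635 > 0  ⇒  (a,b)_∞ = +1.
v=2: v_2(a)=0, v_2(b)=-2; units ≡ 7, 3 (mod 8); ε·ε+αω+βω = 1·1+0·1+-2·0 ≡ 1  ⇒  (a,b)_2 = -1.
(3927, 19635 / ℚ) ramifies at {2, 5, 11, 17}: a division algebra.

[2, 5, 11, 17]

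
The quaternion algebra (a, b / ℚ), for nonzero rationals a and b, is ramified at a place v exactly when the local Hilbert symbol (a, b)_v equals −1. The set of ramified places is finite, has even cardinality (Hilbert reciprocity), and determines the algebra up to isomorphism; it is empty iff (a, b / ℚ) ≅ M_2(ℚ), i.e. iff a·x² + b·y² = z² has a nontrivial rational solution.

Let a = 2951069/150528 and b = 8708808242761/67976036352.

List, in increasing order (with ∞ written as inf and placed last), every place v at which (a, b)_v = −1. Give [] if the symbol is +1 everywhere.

[2, 29]

Mod squares: a ≡ 87, b ≡ 3. Check v ∈ {∞, 2, 3, 7, 11, 29}.
v=∞: 87 > 0 and 3 > 0  ⇒  (a,b)_∞ = +1.
v=11: a=11^2·(≡6), b=11^4·(≡1) mod 11; (6|11)=-1, (1|11)=+1; (−1)^{2·4·5}·(-1)^4·(+1)^2 = +1.
v=7: a=7^-2·(≡5), b=7^-4·(≡6) mod 7; (5|7)=-1, (6|7)=-1; (−1)^{-2·-4·3}·(-1)^-4·(-1)^-2 = +1.
v=29: a=29^3·(≡18), b=29^6·(≡21) mod 29; (18|29)=-1, (21|29)=-1; (−1)^{3·6·14}·(-1)^6·(-1)^3 = -1.
v=3: a=3^-1·(≡2), b=3^-3·(≡1) mod 3; (2|3)=-1, (1|3)=+1; (−1)^{-1·-3·1}·(-1)^-3·(+1)^-1 = +1.
v=2: v_2(a)=-10, v_2(b)=-20; units ≡ 7, 3 (mod 8); ε·ε+αω+βω = 1·1+-10·1+-20·0 ≡ 1  ⇒  (a,b)_2 = -1.
Ram(87, 3) = {2, 29}; no ℚ_2-point on the conic.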